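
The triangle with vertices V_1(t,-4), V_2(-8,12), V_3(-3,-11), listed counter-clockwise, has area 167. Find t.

10

The doubled signed area Σ (x_i y_{i+1} − x_{i+1} y_i) is linear in t.
With t=0 it equals 104; the coefficient of t is 23 (from the two edges through V_1).
So 23·t + 104 = 2·167 = 334 ⇒ t = 10.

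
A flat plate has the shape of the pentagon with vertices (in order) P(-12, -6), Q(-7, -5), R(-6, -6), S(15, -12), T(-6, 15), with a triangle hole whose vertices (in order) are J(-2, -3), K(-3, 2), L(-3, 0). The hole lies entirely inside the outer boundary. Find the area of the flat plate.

Outer boundary:
Apply the surveyor's formula: 2A = Σ (x_i·y_{i+1} − x_{i+1}·y_i), indices taken mod 5.
Σ = (18) + (12) + (162) + (153) + (216) = 561
Area = |Σ|/2 = 280.5.
Hole:
Apply Gauss's area formula: 2A = Σ (x_i·y_{i+1} − x_{i+1}·y_i), indices taken mod 3.
Σ = (-13) + (6) + (9) = 2
Area = |Σ|/2 = 1.
Net area = 280.5 − 1 = 279.5.

279.5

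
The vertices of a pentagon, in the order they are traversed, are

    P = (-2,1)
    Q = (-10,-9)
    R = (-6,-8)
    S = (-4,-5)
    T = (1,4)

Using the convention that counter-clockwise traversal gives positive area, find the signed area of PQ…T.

Σ = (28) + (26) + (-2) + (-11) + (9) = 50
Signed area = Σ/2 = 25 (positive ⇒ counter-clockwise traversal).

25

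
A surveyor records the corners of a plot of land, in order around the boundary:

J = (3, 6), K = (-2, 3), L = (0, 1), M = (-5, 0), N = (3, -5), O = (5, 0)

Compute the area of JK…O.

Σ = (21) + (-2) + (5) + (25) + (25) + (30) = 104
Area = |Σ|/2 = 52.

52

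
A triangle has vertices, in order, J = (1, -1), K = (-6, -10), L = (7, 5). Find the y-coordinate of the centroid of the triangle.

-2

Apply the shoelace (surveyor's) formula. First the cross-terms c_i = x_i·y_{i+1} − x_{i+1}·y_i:
  -16, 40, -12  ⇒  2A = 12, A = 6.
Then Σ (y_i + y_{i+1})·c_i = -72, so ȳ = -72 / (6·6) = -2.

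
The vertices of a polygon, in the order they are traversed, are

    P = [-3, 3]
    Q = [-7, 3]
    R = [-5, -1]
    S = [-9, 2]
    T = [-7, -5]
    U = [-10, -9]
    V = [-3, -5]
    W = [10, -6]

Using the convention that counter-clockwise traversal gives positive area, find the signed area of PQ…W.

95

Apply the shoelace formula: 2A = Σ (x_i·y_{i+1} − x_{i+1}·y_i), indices taken mod 8.
Σ = (12) + (22) + (-19) + (59) + (13) + (23) + (68) + (12) = 190
Signed area = Σ/2 = 95 (positive ⇒ counter-clockwise traversal).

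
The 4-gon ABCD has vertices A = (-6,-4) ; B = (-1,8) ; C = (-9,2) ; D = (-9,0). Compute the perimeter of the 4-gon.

|AB| = √((5)² + (12)²) = √169 = 13
|BC| = √((-8)² + (-6)²) = √100 = 10
|CD| = √((0)² + (-2)²) = √4 = 2
|DA| = √((3)² + (-4)²) = √25 = 5
Perimeter = 13 + 10 + 2 + 5 = 30.

30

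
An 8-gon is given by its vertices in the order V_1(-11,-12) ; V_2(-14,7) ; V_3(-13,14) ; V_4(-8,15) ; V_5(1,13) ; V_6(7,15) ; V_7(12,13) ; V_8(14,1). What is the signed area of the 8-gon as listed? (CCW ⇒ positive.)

-522

Apply the shoelace (surveyor's) formula: 2A = Σ (x_i·y_{i+1} − x_{i+1}·y_i), indices taken mod 8.
Σ = (-245) + (-105) + (-83) + (-119) + (-76) + (-89) + (-170) + (-157) = -1044
Signed area = Σ/2 = -522 (negative ⇒ clockwise traversal).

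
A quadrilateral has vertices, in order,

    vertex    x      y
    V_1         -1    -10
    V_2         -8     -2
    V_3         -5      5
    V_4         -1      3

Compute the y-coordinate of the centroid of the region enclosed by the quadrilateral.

-1.64

Apply the shoelace (surveyor's) formula. First the cross-terms c_i = x_i·y_{i+1} − x_{i+1}·y_i:
  -78, -50, -10, 13  ⇒  2A = -125, A = -62.5.
Then Σ (y_i + y_{i+1})·c_i = 615, so ȳ = 615 / (6·(-62.5)) = -1.64.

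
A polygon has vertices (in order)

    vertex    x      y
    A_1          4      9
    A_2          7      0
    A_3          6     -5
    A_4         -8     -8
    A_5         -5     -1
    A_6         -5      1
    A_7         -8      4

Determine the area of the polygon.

A_1→A_2: (4)(0) − (7)(9) = -63
A_2→A_3: (7)(-5) − (6)(0) = -35
A_3→A_4: (6)(-8) − (-8)(-5) = -88
A_4→A_5: (-8)(-1) − (-5)(-8) = -32
A_5→A_6: (-5)(1) − (-5)(-1) = -10
A_6→A_7: (-5)(4) − (-8)(1) = -12
A_7→A_1: (-8)(9) − (4)(4) = -88
Σ = -328
Area = |Σ|/2 = 164.

164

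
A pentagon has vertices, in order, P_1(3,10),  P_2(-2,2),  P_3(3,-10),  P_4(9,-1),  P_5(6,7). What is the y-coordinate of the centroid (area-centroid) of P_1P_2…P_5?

64/141

Apply the surveyor's formula. First the cross-terms c_i = x_i·y_{i+1} − x_{i+1}·y_i:
  26, 14, 87, 69, 39  ⇒  2A = 235, A = 117.5.
Then Σ (y_i + y_{i+1})·c_i = 320, so ȳ = 320 / (6·117.5) = 64/141.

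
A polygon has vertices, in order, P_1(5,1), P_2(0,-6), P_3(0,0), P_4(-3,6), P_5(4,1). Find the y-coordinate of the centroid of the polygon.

Apply the shoelace formula. First the cross-terms c_i = x_i·y_{i+1} − x_{i+1}·y_i:
  -30, 0, 0, -27, -1  ⇒  2A = -58, A = -29.
Then Σ (y_i + y_{i+1})·c_i = -41, so ȳ = -41 / (6·(-29)) = 41/174.

41/174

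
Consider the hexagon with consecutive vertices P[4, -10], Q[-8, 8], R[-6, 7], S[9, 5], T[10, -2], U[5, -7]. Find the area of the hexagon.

149.5

Apply Gauss's area formula: 2A = Σ (x_i·y_{i+1} − x_{i+1}·y_i), indices taken mod 6.
Cross-terms: -48, -8, -93, -68, -60, -22  ⇒  Σ = -299
Area = |Σ|/2 = 149.5.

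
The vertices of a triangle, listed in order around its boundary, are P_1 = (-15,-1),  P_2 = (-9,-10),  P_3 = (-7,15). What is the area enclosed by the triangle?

84

Apply the shoelace formula: 2A = Σ (x_i·y_{i+1} − x_{i+1}·y_i), indices taken mod 3.
Σ = (141) + (-205) + (232) = 168
Area = |Σ|/2 = 84.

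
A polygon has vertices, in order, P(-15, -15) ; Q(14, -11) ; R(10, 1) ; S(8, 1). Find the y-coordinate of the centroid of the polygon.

-793/99

Apply the surveyor's formula. First the cross-terms c_i = x_i·y_{i+1} − x_{i+1}·y_i:
  375, 124, 2, -105  ⇒  2A = 396, A = 198.
Then Σ (y_i + y_{i+1})·c_i = -9516, so ȳ = -9516 / (6·198) = -793/99.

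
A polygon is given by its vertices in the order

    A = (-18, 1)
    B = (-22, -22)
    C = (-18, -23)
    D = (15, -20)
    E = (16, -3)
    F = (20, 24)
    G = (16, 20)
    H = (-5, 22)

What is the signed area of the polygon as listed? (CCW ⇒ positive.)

1405.5

Apply Gauss's area formula: 2A = Σ (x_i·y_{i+1} − x_{i+1}·y_i), indices taken mod 8.
Σ = (418) + (110) + (705) + (275) + (444) + (16) + (452) + (391) = 2811
Signed area = Σ/2 = 1405.5 (positive ⇒ counter-clockwise traversal).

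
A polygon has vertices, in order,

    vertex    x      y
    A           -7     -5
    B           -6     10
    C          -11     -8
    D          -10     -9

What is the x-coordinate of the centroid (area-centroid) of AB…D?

-391/48

Apply the surveyor's formula. First the cross-terms c_i = x_i·y_{i+1} − x_{i+1}·y_i:
  -100, 158, 19, -13  ⇒  2A = 64, A = 32.
Then Σ (x_i + x_{i+1})·c_i = -1564, so x̄ = -1564 / (6·32) = -391/48.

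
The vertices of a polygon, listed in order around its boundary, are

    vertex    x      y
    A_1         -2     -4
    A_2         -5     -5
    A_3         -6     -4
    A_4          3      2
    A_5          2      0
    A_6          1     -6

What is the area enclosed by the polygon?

Σ = (-10) + (-10) + (0) + (-4) + (-12) + (-16) = -52
Area = |Σ|/2 = 26.

26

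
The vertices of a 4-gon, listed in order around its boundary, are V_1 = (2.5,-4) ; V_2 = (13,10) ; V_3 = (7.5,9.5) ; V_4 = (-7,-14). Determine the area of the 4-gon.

Apply the shoelace formula: 2A = Σ (x_i·y_{i+1} − x_{i+1}·y_i), indices taken mod 4.
Cross-terms: 77, 48.5, -38.5, 63  ⇒  Σ = 150
Area = |Σ|/2 = 75.

75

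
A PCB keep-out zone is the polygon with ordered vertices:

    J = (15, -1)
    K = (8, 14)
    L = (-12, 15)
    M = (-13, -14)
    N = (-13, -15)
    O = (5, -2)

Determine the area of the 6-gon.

504

Apply the shoelace (surveyor's) formula: 2A = Σ (x_i·y_{i+1} − x_{i+1}·y_i), indices taken mod 6.
Σ = (218) + (288) + (363) + (13) + (101) + (25) = 1008
Area = |Σ|/2 = 504.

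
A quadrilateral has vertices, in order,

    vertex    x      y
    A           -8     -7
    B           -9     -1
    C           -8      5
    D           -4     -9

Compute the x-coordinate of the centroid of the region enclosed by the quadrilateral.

-7

Apply the shoelace formula. First the cross-terms c_i = x_i·y_{i+1} − x_{i+1}·y_i:
  -55, -53, 92, -44  ⇒  2A = -60, A = -30.
Then Σ (x_i + x_{i+1})·c_i = 1260, so x̄ = 1260 / (6·(-30)) = -7.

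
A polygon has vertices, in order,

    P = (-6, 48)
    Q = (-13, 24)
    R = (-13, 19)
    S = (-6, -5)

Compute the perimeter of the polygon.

|PQ| = √((-7)² + (-24)²) = √625 = 25
|QR| = √((0)² + (-5)²) = √25 = 5
|RS| = √((7)² + (-24)²) = √625 = 25
|SP| = √((0)² + (53)²) = √2809 = 53
Perimeter = 25 + 5 + 25 + 53 = 108.

108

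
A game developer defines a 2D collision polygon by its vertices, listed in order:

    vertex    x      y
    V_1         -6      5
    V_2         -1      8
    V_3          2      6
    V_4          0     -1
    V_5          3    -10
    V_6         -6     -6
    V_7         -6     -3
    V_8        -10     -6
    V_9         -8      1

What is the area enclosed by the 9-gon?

123

Apply the shoelace formula: 2A = Σ (x_i·y_{i+1} − x_{i+1}·y_i), indices taken mod 9.
Σ = (-43) + (-22) + (-2) + (3) + (-78) + (-18) + (6) + (-58) + (-34) = -246
Area = |Σ|/2 = 123.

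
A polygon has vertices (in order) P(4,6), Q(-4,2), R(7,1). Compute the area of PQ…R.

Apply the shoelace (surveyor's) formula: 2A = Σ (x_i·y_{i+1} − x_{i+1}·y_i), indices taken mod 3.
Σ = (32) + (-18) + (38) = 52
Area = |Σ|/2 = 26.

26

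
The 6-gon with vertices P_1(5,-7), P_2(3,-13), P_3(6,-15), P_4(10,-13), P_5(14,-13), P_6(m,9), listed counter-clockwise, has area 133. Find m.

12

The doubled signed area Σ (x_i y_{i+1} − x_{i+1} y_i) is linear in m.
With m=0 it equals 194; the coefficient of m is 6 (from the two edges through P_6).
So 6·m + 194 = 2·133 = 266 ⇒ m = 12.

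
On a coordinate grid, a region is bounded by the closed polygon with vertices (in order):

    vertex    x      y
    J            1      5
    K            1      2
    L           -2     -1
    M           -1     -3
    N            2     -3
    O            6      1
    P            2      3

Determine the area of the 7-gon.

28.5

Apply Gauss's area formula: 2A = Σ (x_i·y_{i+1} − x_{i+1}·y_i), indices taken mod 7.
Σ = (-3) + (3) + (5) + (9) + (20) + (16) + (7) = 57
Area = |Σ|/2 = 28.5.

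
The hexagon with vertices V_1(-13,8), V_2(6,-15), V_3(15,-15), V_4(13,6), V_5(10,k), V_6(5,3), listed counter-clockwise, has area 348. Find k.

The doubled signed area Σ (x_i y_{i+1} − x_{i+1} y_i) is linear in k.
With k=0 it equals 616; the coefficient of k is 8 (from the two edges through V_5).
So 8·k + 616 = 2·348 = 696 ⇒ k = 10.

10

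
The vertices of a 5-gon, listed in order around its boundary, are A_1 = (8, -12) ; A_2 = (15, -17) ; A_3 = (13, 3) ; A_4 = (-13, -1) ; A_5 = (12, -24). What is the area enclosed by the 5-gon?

A_1→A_2: (8)(-17) − (15)(-12) = 44
A_2→A_3: (15)(3) − (13)(-17) = 266
A_3→A_4: (13)(-1) − (-13)(3) = 26
A_4→A_5: (-13)(-24) − (12)(-1) = 324
A_5→A_1: (12)(-12) − (8)(-24) = 48
Σ = 708
Area = |Σ|/2 = 354.

354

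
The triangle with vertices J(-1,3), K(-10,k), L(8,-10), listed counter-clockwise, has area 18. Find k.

12

Write out the shoelace sum; only the two edges meeting at K involve k:
2·Area = [((-1)·k − (-10)·3) + ((-10)·(-10) − 8·k)] + 14
       = -9·k + 144 = 36
⇒ k = 12.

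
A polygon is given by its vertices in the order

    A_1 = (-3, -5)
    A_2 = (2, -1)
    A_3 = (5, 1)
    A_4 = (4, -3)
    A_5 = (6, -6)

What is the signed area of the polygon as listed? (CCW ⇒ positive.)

-26.5

Apply Gauss's area formula: 2A = Σ (x_i·y_{i+1} − x_{i+1}·y_i), indices taken mod 5.
A_1→A_2: (-3)(-1) − (2)(-5) = 13
A_2→A_3: (2)(1) − (5)(-1) = 7
A_3→A_4: (5)(-3) − (4)(1) = -19
A_4→A_5: (4)(-6) − (6)(-3) = -6
A_5→A_1: (6)(-5) − (-3)(-6) = -48
Σ = -53
Signed area = Σ/2 = -26.5 (negative ⇒ clockwise traversal).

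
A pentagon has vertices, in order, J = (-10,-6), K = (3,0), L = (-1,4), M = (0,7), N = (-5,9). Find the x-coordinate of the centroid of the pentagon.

-345/89

Apply the shoelace (surveyor's) formula. First the cross-terms c_i = x_i·y_{i+1} − x_{i+1}·y_i:
  18, 12, -7, 35, 120  ⇒  2A = 178, A = 89.
Then Σ (x_i + x_{i+1})·c_i = -2070, so x̄ = -2070 / (6·89) = -345/89.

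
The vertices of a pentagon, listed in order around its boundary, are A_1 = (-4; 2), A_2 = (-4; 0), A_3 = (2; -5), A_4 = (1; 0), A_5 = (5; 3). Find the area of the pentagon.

29

Apply the surveyor's formula: 2A = Σ (x_i·y_{i+1} − x_{i+1}·y_i), indices taken mod 5.
A_1→A_2: (-4)(0) − (-4)(2) = 8
A_2→A_3: (-4)(-5) − (2)(0) = 20
A_3→A_4: (2)(0) − (1)(-5) = 5
A_4→A_5: (1)(3) − (5)(0) = 3
A_5→A_1: (5)(2) − (-4)(3) = 22
Σ = 58
Area = |Σ|/2 = 29.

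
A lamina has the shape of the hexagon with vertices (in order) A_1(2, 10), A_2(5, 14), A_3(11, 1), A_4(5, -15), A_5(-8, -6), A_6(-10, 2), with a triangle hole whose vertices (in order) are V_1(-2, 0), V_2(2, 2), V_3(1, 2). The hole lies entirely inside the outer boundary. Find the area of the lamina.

Outer boundary:
Apply Gauss's area formula: 2A = Σ (x_i·y_{i+1} − x_{i+1}·y_i), indices taken mod 6.
A_1→A_2: (2)(14) − (5)(10) = -22
A_2→A_3: (5)(1) − (11)(14) = -149
A_3→A_4: (11)(-15) − (5)(1) = -170
A_4→A_5: (5)(-6) − (-8)(-15) = -150
A_5→A_6: (-8)(2) − (-10)(-6) = -76
A_6→A_1: (-10)(10) − (2)(2) = -104
Σ = -671
Area = |Σ|/2 = 335.5.
Hole:
Cross-terms: -4, 2, 4  ⇒  Σ = 2
Area = |Σ|/2 = 1.
Net area = 335.5 − 1 = 334.5.

334.5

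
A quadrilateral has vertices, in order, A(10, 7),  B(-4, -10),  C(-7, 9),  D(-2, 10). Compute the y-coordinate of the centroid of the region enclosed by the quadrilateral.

217/86

Apply the surveyor's formula. First the cross-terms c_i = x_i·y_{i+1} − x_{i+1}·y_i:
  -72, -106, -52, -114  ⇒  2A = -344, A = -172.
Then Σ (y_i + y_{i+1})·c_i = -2604, so ȳ = -2604 / (6·(-172)) = 217/86.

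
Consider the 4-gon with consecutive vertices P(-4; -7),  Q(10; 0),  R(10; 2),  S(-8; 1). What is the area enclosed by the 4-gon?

Σ = (70) + (20) + (26) + (60) = 176
Area = |Σ|/2 = 88.

88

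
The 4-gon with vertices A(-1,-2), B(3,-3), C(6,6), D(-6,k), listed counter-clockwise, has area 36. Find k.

-3

Write out the shoelace sum; only the two edges meeting at D involve k:
2·Area = [(6·k − (-6)·6) + ((-6)·(-2) − (-1)·k)] + 45
       = 7·k + 93 = 72
⇒ k = -3.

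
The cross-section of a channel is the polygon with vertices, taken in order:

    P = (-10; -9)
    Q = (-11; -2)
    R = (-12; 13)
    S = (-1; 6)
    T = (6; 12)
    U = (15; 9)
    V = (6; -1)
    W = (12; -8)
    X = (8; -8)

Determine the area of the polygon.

Σ = (-79) + (-167) + (-59) + (-48) + (-126) + (-69) + (-36) + (-32) + (-152) = -768
Area = |Σ|/2 = 384.

384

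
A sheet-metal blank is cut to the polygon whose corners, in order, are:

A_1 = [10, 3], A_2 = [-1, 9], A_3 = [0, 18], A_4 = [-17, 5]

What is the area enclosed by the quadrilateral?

A_1→A_2: (10)(9) − (-1)(3) = 93
A_2→A_3: (-1)(18) − (0)(9) = -18
A_3→A_4: (0)(5) − (-17)(18) = 306
A_4→A_1: (-17)(3) − (10)(5) = -101
Σ = 280
Area = |Σ|/2 = 140.

140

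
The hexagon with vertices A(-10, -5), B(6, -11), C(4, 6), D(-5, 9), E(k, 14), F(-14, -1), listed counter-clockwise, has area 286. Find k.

Write out the shoelace sum; only the two edges meeting at E involve k:
2·Area = [((-5)·14 − k·9) + (k·(-1) − (-14)·14)] + 346
       = -10·k + 472 = 572
⇒ k = -10.

-10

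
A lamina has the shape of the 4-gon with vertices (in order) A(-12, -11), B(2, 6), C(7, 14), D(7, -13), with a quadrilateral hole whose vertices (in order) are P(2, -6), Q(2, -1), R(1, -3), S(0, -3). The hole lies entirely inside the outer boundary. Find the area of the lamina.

239

Outer boundary:
Cross-terms: -50, -14, -189, -233  ⇒  Σ = -486
Area = |Σ|/2 = 243.
Hole:
Cross-terms: 10, -5, -3, 6  ⇒  Σ = 8
Area = |Σ|/2 = 4.
Net area = 243 − 4 = 239.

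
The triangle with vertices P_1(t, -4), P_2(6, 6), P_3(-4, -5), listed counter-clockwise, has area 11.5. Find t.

-1

Write out the shoelace sum; only the two edges meeting at P_1 involve t:
2·Area = [((-4)·(-4) − t·(-5)) + (t·6 − 6·(-4))] + -6
       = 11·t + 34 = 23
⇒ t = -1.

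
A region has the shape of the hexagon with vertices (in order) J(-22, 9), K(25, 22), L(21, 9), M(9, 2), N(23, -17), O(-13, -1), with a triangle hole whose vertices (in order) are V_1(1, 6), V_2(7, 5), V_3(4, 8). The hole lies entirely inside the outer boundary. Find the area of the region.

776

Outer boundary:
Apply the surveyor's formula: 2A = Σ (x_i·y_{i+1} − x_{i+1}·y_i), indices taken mod 6.
J→K: (-22)(22) − (25)(9) = -709
K→L: (25)(9) − (21)(22) = -237
L→M: (21)(2) − (9)(9) = -39
M→N: (9)(-17) − (23)(2) = -199
N→O: (23)(-1) − (-13)(-17) = -244
O→J: (-13)(9) − (-22)(-1) = -139
Σ = -1567
Area = |Σ|/2 = 783.5.
Hole:
Apply the shoelace (surveyor's) formula: 2A = Σ (x_i·y_{i+1} − x_{i+1}·y_i), indices taken mod 3.
Σ = (-37) + (36) + (16) = 15
Area = |Σ|/2 = 7.5.
Net area = 783.5 − 7.5 = 776.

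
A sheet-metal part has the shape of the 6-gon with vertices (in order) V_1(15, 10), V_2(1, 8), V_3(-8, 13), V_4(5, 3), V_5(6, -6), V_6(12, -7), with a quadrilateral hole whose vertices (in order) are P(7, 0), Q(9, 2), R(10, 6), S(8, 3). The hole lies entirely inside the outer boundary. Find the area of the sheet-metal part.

148

Outer boundary:
Apply the surveyor's formula: 2A = Σ (x_i·y_{i+1} − x_{i+1}·y_i), indices taken mod 6.
V_1→V_2: (15)(8) − (1)(10) = 110
V_2→V_3: (1)(13) − (-8)(8) = 77
V_3→V_4: (-8)(3) − (5)(13) = -89
V_4→V_5: (5)(-6) − (6)(3) = -48
V_5→V_6: (6)(-7) − (12)(-6) = 30
V_6→V_1: (12)(10) − (15)(-7) = 225
Σ = 305
Area = |Σ|/2 = 152.5.
Hole:
Σ = (14) + (34) + (-18) + (-21) = 9
Area = |Σ|/2 = 4.5.
Net area = 152.5 − 4.5 = 148.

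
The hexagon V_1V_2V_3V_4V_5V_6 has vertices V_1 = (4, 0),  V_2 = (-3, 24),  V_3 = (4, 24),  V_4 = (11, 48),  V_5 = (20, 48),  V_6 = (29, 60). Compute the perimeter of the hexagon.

|V_1V_2| = √((-7)² + (24)²) = √625 = 25
|V_2V_3| = √((7)² + (0)²) = √49 = 7
|V_3V_4| = √((7)² + (24)²) = √625 = 25
|V_4V_5| = √((9)² + (0)²) = √81 = 9
|V_5V_6| = √((9)² + (12)²) = √225 = 15
|V_6V_1| = √((-25)² + (-60)²) = √4225 = 65
Perimeter = 25 + 7 + 25 + 9 + 15 + 65 = 146.

146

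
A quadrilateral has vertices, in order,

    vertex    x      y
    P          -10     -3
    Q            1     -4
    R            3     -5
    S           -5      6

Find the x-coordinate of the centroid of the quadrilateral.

-245/59

Apply the shoelace formula. First the cross-terms c_i = x_i·y_{i+1} − x_{i+1}·y_i:
  43, 7, -7, 75  ⇒  2A = 118, A = 59.
Then Σ (x_i + x_{i+1})·c_i = -1470, so x̄ = -1470 / (6·59) = -245/59.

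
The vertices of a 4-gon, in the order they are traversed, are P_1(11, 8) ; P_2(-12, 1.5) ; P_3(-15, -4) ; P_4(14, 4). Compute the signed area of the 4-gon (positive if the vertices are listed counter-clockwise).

123.5

Cross-terms: 112.5, 70.5, -4, 68  ⇒  Σ = 247
Signed area = Σ/2 = 123.5 (positive ⇒ counter-clockwise traversal).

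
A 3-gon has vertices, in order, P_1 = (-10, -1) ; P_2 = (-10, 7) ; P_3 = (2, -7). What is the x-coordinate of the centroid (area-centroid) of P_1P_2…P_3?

Apply the shoelace (surveyor's) formula. First the cross-terms c_i = x_i·y_{i+1} − x_{i+1}·y_i:
  -80, 56, -72  ⇒  2A = -96, A = -48.
Then Σ (x_i + x_{i+1})·c_i = 1728, so x̄ = 1728 / (6·(-48)) = -6.

-6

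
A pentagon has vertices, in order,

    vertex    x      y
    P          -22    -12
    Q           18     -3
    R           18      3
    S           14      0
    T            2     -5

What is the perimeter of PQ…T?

90

|PQ| = √((40)² + (9)²) = √1681 = 41
|QR| = √((0)² + (6)²) = √36 = 6
|RS| = √((-4)² + (-3)²) = √25 = 5
|ST| = √((-12)² + (-5)²) = √169 = 13
|TP| = √((-24)² + (-7)²) = √625 = 25
Perimeter = 41 + 6 + 5 + 13 + 25 = 90.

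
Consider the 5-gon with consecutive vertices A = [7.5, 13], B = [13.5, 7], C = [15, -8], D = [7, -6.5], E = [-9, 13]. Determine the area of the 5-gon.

Apply the surveyor's formula: 2A = Σ (x_i·y_{i+1} − x_{i+1}·y_i), indices taken mod 5.
Cross-terms: -123, -213, -41.5, 32.5, -214.5  ⇒  Σ = -559.5
Area = |Σ|/2 = 279.75.

279.75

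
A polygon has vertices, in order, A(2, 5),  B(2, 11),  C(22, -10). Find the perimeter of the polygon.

|AB| = √((0)² + (6)²) = √36 = 6
|BC| = √((20)² + (-21)²) = √841 = 29
|CA| = √((-20)² + (15)²) = √625 = 25
Perimeter = 6 + 29 + 25 = 60.

60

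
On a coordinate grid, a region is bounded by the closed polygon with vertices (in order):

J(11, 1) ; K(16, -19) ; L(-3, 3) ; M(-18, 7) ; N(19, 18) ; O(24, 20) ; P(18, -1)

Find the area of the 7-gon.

532.5

Apply the shoelace formula: 2A = Σ (x_i·y_{i+1} − x_{i+1}·y_i), indices taken mod 7.
Σ = (-225) + (-9) + (33) + (-457) + (-52) + (-384) + (29) = -1065
Area = |Σ|/2 = 532.5.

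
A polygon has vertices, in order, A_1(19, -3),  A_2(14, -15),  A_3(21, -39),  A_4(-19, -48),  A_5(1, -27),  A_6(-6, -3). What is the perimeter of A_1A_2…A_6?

|A_1A_2| = √((-5)² + (-12)²) = √169 = 13
|A_2A_3| = √((7)² + (-24)²) = √625 = 25
|A_3A_4| = √((-40)² + (-9)²) = √1681 = 41
|A_4A_5| = √((20)² + (21)²) = √841 = 29
|A_5A_6| = √((-7)² + (24)²) = √625 = 25
|A_6A_1| = √((25)² + (0)²) = √625 = 25
Perimeter = 13 + 25 + 41 + 29 + 25 + 25 = 158.

158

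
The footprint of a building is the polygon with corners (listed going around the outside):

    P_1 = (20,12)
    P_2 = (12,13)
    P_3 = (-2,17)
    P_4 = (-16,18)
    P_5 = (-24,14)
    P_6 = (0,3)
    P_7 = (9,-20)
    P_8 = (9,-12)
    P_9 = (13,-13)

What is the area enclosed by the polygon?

Cross-terms: 116, 230, 236, 208, -72, -27, 72, 39, 416  ⇒  Σ = 1218
Area = |Σ|/2 = 609.

609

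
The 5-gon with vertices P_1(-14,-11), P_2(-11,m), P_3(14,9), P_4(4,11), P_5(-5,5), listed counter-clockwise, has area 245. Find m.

-14

Write out the shoelace sum; only the two edges meeting at P_2 involve m:
2·Area = [((-14)·m − (-11)·(-11)) + ((-11)·9 − 14·m)] + 318
       = -28·m + 98 = 490
⇒ m = -14.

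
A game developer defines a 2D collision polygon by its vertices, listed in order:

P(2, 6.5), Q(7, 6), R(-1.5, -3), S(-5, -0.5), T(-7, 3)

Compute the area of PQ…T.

Σ = (-33.5) + (-12) + (-14.25) + (-18.5) + (-51.5) = -129.75
Area = |Σ|/2 = 64.875.

64.875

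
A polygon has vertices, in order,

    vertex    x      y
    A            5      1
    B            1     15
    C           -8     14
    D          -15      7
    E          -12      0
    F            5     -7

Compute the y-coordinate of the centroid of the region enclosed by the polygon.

448/95

Apply the shoelace (surveyor's) formula. First the cross-terms c_i = x_i·y_{i+1} − x_{i+1}·y_i:
  74, 134, 154, 84, 84, 40  ⇒  2A = 570, A = 285.
Then Σ (y_i + y_{i+1})·c_i = 8064, so ȳ = 8064 / (6·285) = 448/95.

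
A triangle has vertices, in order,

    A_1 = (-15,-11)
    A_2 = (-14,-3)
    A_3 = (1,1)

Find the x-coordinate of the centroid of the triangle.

Apply Gauss's area formula. First the cross-terms c_i = x_i·y_{i+1} − x_{i+1}·y_i:
  -109, -11, 4  ⇒  2A = -116, A = -58.
Then Σ (x_i + x_{i+1})·c_i = 3248, so x̄ = 3248 / (6·(-58)) = -28/3.

-28/3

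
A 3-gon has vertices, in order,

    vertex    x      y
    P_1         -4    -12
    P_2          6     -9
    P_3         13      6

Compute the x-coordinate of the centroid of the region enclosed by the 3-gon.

5

Apply the surveyor's formula. First the cross-terms c_i = x_i·y_{i+1} − x_{i+1}·y_i:
  108, 153, -132  ⇒  2A = 129, A = 64.5.
Then Σ (x_i + x_{i+1})·c_i = 1935, so x̄ = 1935 / (6·64.5) = 5.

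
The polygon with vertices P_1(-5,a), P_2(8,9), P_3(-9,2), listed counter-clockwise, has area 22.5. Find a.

The doubled signed area Σ (x_i y_{i+1} − x_{i+1} y_i) is linear in a.
With a=0 it equals 62; the coefficient of a is -17 (from the two edges through P_1).
So -17·a + 62 = 2·22.5 = 45 ⇒ a = 1.

1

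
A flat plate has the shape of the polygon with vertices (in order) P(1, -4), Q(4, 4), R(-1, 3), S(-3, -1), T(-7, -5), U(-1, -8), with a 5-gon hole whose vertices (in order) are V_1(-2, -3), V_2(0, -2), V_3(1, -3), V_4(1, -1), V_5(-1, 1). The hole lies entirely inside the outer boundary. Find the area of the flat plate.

52

Outer boundary:
Apply Gauss's area formula: 2A = Σ (x_i·y_{i+1} − x_{i+1}·y_i), indices taken mod 6.
Cross-terms: 20, 16, 10, 8, 51, 12  ⇒  Σ = 117
Area = |Σ|/2 = 58.5.
Hole:
Apply the surveyor's formula: 2A = Σ (x_i·y_{i+1} − x_{i+1}·y_i), indices taken mod 5.
V_1→V_2: (-2)(-2) − (0)(-3) = 4
V_2→V_3: (0)(-3) − (1)(-2) = 2
V_3→V_4: (1)(-1) − (1)(-3) = 2
V_4→V_5: (1)(1) − (-1)(-1) = 0
V_5→V_1: (-1)(-3) − (-2)(1) = 5
Σ = 13
Area = |Σ|/2 = 6.5.
Net area = 58.5 − 6.5 = 52.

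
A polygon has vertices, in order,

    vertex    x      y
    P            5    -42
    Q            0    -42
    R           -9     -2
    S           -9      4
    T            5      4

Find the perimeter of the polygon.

112

|PQ| = √((-5)² + (0)²) = √25 = 5
|QR| = √((-9)² + (40)²) = √1681 = 41
|RS| = √((0)² + (6)²) = √36 = 6
|ST| = √((14)² + (0)²) = √196 = 14
|TP| = √((0)² + (-46)²) = √2116 = 46
Perimeter = 5 + 41 + 6 + 14 + 46 = 112.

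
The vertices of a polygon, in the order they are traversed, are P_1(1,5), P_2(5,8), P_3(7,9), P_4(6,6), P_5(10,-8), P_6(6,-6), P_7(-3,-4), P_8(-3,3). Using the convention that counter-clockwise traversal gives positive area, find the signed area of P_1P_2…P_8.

-120.5

Cross-terms: -17, -11, -12, -108, -12, -42, -21, -18  ⇒  Σ = -241
Signed area = Σ/2 = -120.5 (negative ⇒ clockwise traversal).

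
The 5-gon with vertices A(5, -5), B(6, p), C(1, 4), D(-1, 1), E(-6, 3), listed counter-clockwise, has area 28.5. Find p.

The doubled signed area Σ (x_i y_{i+1} − x_{i+1} y_i) is linear in p.
With p=0 it equals 77; the coefficient of p is 4 (from the two edges through B).
So 4·p + 77 = 2·28.5 = 57 ⇒ p = -5.

-5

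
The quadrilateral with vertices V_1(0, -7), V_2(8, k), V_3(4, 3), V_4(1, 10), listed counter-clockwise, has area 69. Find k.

Write out the shoelace sum; only the two edges meeting at V_2 involve k:
2·Area = [(0·k − 8·(-7)) + (8·3 − 4·k)] + 30
       = -4·k + 110 = 138
⇒ k = -7.

-7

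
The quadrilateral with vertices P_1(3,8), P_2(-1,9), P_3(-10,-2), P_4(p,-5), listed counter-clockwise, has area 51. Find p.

Write out the shoelace sum; only the two edges meeting at P_4 involve p:
2·Area = [((-10)·(-5) − p·(-2)) + (p·8 − 3·(-5))] + 127
       = 10·p + 192 = 102
⇒ p = -9.

-9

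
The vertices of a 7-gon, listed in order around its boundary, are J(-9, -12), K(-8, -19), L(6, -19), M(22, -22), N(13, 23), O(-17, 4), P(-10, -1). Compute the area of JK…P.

1015

Apply the surveyor's formula: 2A = Σ (x_i·y_{i+1} − x_{i+1}·y_i), indices taken mod 7.
Σ = (75) + (266) + (286) + (792) + (443) + (57) + (111) = 2030
Area = |Σ|/2 = 1015.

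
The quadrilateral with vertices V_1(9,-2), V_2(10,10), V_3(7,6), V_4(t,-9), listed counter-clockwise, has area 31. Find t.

Write out the shoelace sum; only the two edges meeting at V_4 involve t:
2·Area = [(7·(-9) − t·6) + (t·(-2) − 9·(-9))] + 100
       = -8·t + 118 = 62
⇒ t = 7.

7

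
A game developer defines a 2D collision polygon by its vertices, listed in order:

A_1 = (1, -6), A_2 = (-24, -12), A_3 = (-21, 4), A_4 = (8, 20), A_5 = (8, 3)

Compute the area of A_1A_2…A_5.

571.5

Σ = (-156) + (-348) + (-452) + (-136) + (-51) = -1143
Area = |Σ|/2 = 571.5.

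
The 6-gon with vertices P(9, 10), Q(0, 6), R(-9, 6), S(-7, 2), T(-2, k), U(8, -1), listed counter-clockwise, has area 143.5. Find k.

-4

Write out the shoelace sum; only the two edges meeting at T involve k:
2·Area = [((-7)·k − (-2)·2) + ((-2)·(-1) − 8·k)] + 221
       = -15·k + 227 = 287
⇒ k = -4.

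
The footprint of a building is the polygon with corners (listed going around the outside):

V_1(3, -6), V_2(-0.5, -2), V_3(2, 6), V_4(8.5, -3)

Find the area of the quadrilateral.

53.5

Cross-terms: -9, 1, -57, -42  ⇒  Σ = -107
Area = |Σ|/2 = 53.5.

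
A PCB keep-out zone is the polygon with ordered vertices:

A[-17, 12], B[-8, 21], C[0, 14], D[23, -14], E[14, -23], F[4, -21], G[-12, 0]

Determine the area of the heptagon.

Apply the shoelace formula: 2A = Σ (x_i·y_{i+1} − x_{i+1}·y_i), indices taken mod 7.
Σ = (-261) + (-112) + (-322) + (-333) + (-202) + (-252) + (-144) = -1626
Area = |Σ|/2 = 813.

813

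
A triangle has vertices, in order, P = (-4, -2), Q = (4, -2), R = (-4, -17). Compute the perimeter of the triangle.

|PQ| = √((8)² + (0)²) = √64 = 8
|QR| = √((-8)² + (-15)²) = √289 = 17
|RP| = √((0)² + (15)²) = √225 = 15
Perimeter = 8 + 17 + 15 = 40.

40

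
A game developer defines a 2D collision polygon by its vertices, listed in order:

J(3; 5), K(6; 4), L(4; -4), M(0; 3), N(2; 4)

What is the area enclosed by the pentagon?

27

J→K: (3)(4) − (6)(5) = -18
K→L: (6)(-4) − (4)(4) = -40
L→M: (4)(3) − (0)(-4) = 12
M→N: (0)(4) − (2)(3) = -6
N→J: (2)(5) − (3)(4) = -2
Σ = -54
Area = |Σ|/2 = 27.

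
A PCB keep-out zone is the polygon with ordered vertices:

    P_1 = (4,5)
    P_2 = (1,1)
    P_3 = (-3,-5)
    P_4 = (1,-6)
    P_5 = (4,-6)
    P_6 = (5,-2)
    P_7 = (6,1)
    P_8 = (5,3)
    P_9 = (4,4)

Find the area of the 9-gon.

Σ = (-1) + (-2) + (23) + (18) + (22) + (17) + (13) + (8) + (4) = 102
Area = |Σ|/2 = 51.

51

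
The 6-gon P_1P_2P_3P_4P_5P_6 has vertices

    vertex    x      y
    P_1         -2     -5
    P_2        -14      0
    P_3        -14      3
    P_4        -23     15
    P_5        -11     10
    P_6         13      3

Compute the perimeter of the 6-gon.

86

|P_1P_2| = √((-12)² + (5)²) = √169 = 13
|P_2P_3| = √((0)² + (3)²) = √9 = 3
|P_3P_4| = √((-9)² + (12)²) = √225 = 15
|P_4P_5| = √((12)² + (-5)²) = √169 = 13
|P_5P_6| = √((24)² + (-7)²) = √625 = 25
|P_6P_1| = √((-15)² + (-8)²) = √289 = 17
Perimeter = 13 + 3 + 15 + 13 + 25 + 17 = 86.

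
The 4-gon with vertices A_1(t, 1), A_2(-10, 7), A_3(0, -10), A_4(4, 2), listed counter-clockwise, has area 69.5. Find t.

Write out the shoelace sum; only the two edges meeting at A_1 involve t:
2·Area = [(4·1 − t·2) + (t·7 − (-10)·1)] + 140
       = 5·t + 154 = 139
⇒ t = -3.

-3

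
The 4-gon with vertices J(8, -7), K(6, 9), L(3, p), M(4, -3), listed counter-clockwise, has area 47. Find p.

The doubled signed area Σ (x_i y_{i+1} − x_{i+1} y_i) is linear in p.
With p=0 it equals 74; the coefficient of p is 2 (from the two edges through L).
So 2·p + 74 = 2·47 = 94 ⇒ p = 10.

10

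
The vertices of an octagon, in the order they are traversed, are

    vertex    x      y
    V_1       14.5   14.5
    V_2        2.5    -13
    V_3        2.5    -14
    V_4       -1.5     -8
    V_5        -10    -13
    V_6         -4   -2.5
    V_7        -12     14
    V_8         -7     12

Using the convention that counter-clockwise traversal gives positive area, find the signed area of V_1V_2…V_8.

-381.625

V_1→V_2: (14.5)(-13) − (2.5)(14.5) = -224.75
V_2→V_3: (2.5)(-14) − (2.5)(-13) = -2.5
V_3→V_4: (2.5)(-8) − (-1.5)(-14) = -41
V_4→V_5: (-1.5)(-13) − (-10)(-8) = -60.5
V_5→V_6: (-10)(-2.5) − (-4)(-13) = -27
V_6→V_7: (-4)(14) − (-12)(-2.5) = -86
V_7→V_8: (-12)(12) − (-7)(14) = -46
V_8→V_1: (-7)(14.5) − (14.5)(12) = -275.5
Σ = -763.25
Signed area = Σ/2 = -381.625 (negative ⇒ clockwise traversal).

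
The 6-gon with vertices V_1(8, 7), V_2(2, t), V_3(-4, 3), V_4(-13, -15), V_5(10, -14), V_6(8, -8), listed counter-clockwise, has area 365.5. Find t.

13

Write out the shoelace sum; only the two edges meeting at V_2 involve t:
2·Area = [(8·t − 2·7) + (2·3 − (-4)·t)] + 583
       = 12·t + 575 = 731
⇒ t = 13.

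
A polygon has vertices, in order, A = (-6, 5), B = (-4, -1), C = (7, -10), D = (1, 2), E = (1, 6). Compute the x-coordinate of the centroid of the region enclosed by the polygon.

-62/213

Apply Gauss's area formula. First the cross-terms c_i = x_i·y_{i+1} − x_{i+1}·y_i:
  26, 47, 24, 4, 41  ⇒  2A = 142, A = 71.
Then Σ (x_i + x_{i+1})·c_i = -124, so x̄ = -124 / (6·71) = -62/213.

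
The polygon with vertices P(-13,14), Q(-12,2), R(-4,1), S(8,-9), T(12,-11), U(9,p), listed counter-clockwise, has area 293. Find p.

Write out the shoelace sum; only the two edges meeting at U involve p:
2·Area = [(12·p − 9·(-11)) + (9·14 − (-13)·p)] + 186
       = 25·p + 411 = 586
⇒ p = 7.

7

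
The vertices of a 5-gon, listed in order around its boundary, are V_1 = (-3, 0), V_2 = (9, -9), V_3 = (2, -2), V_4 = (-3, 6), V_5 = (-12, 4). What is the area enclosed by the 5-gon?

Apply the surveyor's formula: 2A = Σ (x_i·y_{i+1} − x_{i+1}·y_i), indices taken mod 5.
V_1→V_2: (-3)(-9) − (9)(0) = 27
V_2→V_3: (9)(-2) − (2)(-9) = 0
V_3→V_4: (2)(6) − (-3)(-2) = 6
V_4→V_5: (-3)(4) − (-12)(6) = 60
V_5→V_1: (-12)(0) − (-3)(4) = 12
Σ = 105
Area = |Σ|/2 = 52.5.

52.5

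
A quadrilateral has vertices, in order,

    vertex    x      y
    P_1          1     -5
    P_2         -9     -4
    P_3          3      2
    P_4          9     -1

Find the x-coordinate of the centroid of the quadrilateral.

11/15

Apply the shoelace (surveyor's) formula. First the cross-terms c_i = x_i·y_{i+1} − x_{i+1}·y_i:
  -49, -6, -21, -44  ⇒  2A = -120, A = -60.
Then Σ (x_i + x_{i+1})·c_i = -264, so x̄ = -264 / (6·(-60)) = 11/15.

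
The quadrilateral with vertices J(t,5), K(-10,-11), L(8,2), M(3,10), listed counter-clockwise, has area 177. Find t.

The doubled signed area Σ (x_i y_{i+1} − x_{i+1} y_i) is linear in t.
With t=0 it equals 207; the coefficient of t is -21 (from the two edges through J).
So -21·t + 207 = 2·177 = 354 ⇒ t = -7.

-7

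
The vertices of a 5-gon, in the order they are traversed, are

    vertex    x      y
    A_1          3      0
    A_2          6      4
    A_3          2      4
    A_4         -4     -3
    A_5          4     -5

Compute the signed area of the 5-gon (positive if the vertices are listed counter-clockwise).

42.5

Apply Gauss's area formula: 2A = Σ (x_i·y_{i+1} − x_{i+1}·y_i), indices taken mod 5.
A_1→A_2: (3)(4) − (6)(0) = 12
A_2→A_3: (6)(4) − (2)(4) = 16
A_3→A_4: (2)(-3) − (-4)(4) = 10
A_4→A_5: (-4)(-5) − (4)(-3) = 32
A_5→A_1: (4)(0) − (3)(-5) = 15
Σ = 85
Signed area = Σ/2 = 42.5 (positive ⇒ counter-clockwise traversal).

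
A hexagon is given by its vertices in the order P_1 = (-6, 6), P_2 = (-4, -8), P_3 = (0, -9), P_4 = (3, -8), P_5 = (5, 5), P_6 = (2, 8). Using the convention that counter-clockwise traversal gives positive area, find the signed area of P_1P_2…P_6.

140

Apply the shoelace formula: 2A = Σ (x_i·y_{i+1} − x_{i+1}·y_i), indices taken mod 6.
P_1→P_2: (-6)(-8) − (-4)(6) = 72
P_2→P_3: (-4)(-9) − (0)(-8) = 36
P_3→P_4: (0)(-8) − (3)(-9) = 27
P_4→P_5: (3)(5) − (5)(-8) = 55
P_5→P_6: (5)(8) − (2)(5) = 30
P_6→P_1: (2)(6) − (-6)(8) = 60
Σ = 280
Signed area = Σ/2 = 140 (positive ⇒ counter-clockwise traversal).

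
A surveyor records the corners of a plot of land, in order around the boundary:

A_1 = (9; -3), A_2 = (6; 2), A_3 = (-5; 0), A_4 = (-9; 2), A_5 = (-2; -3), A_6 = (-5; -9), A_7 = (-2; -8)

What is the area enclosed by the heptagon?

A_1→A_2: (9)(2) − (6)(-3) = 36
A_2→A_3: (6)(0) − (-5)(2) = 10
A_3→A_4: (-5)(2) − (-9)(0) = -10
A_4→A_5: (-9)(-3) − (-2)(2) = 31
A_5→A_6: (-2)(-9) − (-5)(-3) = 3
A_6→A_7: (-5)(-8) − (-2)(-9) = 22
A_7→A_1: (-2)(-3) − (9)(-8) = 78
Σ = 170
Area = |Σ|/2 = 85.

85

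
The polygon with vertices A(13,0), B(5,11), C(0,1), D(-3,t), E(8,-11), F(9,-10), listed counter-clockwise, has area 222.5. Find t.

-14

Write out the shoelace sum; only the two edges meeting at D involve t:
2·Area = [(0·t − (-3)·1) + ((-3)·(-11) − 8·t)] + 297
       = -8·t + 333 = 445
⇒ t = -14.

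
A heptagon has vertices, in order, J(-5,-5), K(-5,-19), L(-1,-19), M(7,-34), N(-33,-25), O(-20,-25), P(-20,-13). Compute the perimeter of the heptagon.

|JK| = √((0)² + (-14)²) = √196 = 14
|KL| = √((4)² + (0)²) = √16 = 4
|LM| = √((8)² + (-15)²) = √289 = 17
|MN| = √((-40)² + (9)²) = √1681 = 41
|NO| = √((13)² + (0)²) = √169 = 13
|OP| = √((0)² + (12)²) = √144 = 12
|PJ| = √((15)² + (8)²) = √289 = 17
Perimeter = 14 + 4 + 17 + 41 + 13 + 12 + 17 = 118.

118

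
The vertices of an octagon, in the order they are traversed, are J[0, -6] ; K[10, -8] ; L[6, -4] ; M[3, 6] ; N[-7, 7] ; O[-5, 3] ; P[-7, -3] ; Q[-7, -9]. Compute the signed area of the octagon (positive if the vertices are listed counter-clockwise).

156.5

Σ = (60) + (8) + (48) + (63) + (14) + (36) + (42) + (42) = 313
Signed area = Σ/2 = 156.5 (positive ⇒ counter-clockwise traversal).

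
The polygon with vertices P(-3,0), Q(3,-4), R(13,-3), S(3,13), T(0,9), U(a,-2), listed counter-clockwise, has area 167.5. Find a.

The doubled signed area Σ (x_i y_{i+1} − x_{i+1} y_i) is linear in a.
With a=0 it equals 254; the coefficient of a is -9 (from the two edges through U).
So -9·a + 254 = 2·167.5 = 335 ⇒ a = -9.

-9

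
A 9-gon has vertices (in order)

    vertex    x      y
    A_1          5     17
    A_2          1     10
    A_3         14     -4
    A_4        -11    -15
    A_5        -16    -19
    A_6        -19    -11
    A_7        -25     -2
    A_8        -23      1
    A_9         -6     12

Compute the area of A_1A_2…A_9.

Σ = (33) + (-144) + (-254) + (-31) + (-185) + (-237) + (-71) + (-270) + (-162) = -1321
Area = |Σ|/2 = 660.5.

660.5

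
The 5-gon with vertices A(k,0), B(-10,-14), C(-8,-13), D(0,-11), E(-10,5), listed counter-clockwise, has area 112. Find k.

The doubled signed area Σ (x_i y_{i+1} − x_{i+1} y_i) is linear in k.
With k=0 it equals -4; the coefficient of k is -19 (from the two edges through A).
So -19·k + -4 = 2·112 = 224 ⇒ k = -12.

-12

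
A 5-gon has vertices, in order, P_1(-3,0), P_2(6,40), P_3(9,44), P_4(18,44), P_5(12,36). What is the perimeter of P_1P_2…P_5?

104

|P_1P_2| = √((9)² + (40)²) = √1681 = 41
|P_2P_3| = √((3)² + (4)²) = √25 = 5
|P_3P_4| = √((9)² + (0)²) = √81 = 9
|P_4P_5| = √((-6)² + (-8)²) = √100 = 10
|P_5P_1| = √((-15)² + (-36)²) = √1521 = 39
Perimeter = 41 + 5 + 9 + 10 + 39 = 104.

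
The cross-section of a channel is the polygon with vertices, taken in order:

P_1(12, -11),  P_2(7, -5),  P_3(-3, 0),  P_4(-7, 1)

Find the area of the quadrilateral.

Σ = (17) + (-15) + (-3) + (65) = 64
Area = |Σ|/2 = 32.

32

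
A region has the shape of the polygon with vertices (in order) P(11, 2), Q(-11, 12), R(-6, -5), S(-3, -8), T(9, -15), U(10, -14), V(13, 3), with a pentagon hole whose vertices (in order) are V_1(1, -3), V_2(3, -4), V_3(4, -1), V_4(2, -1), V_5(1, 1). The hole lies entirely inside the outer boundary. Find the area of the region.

Outer boundary:
Apply the surveyor's formula: 2A = Σ (x_i·y_{i+1} − x_{i+1}·y_i), indices taken mod 7.
Σ = (154) + (127) + (33) + (117) + (24) + (212) + (-7) = 660
Area = |Σ|/2 = 330.
Hole:
Apply the shoelace (surveyor's) formula: 2A = Σ (x_i·y_{i+1} − x_{i+1}·y_i), indices taken mod 5.
Σ = (5) + (13) + (-2) + (3) + (-4) = 15
Area = |Σ|/2 = 7.5.
Net area = 330 − 7.5 = 322.5.

322.5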